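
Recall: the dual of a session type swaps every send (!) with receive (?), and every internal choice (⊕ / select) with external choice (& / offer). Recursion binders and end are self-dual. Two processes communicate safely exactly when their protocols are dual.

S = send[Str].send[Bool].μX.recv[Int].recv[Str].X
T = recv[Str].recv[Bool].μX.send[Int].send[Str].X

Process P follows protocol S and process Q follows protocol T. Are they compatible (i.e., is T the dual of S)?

YES

send[Str] ‖ recv[Str]  ✓
  send[Bool] ‖ recv[Bool]  ✓
    μX ‖ μX  ✓ (rec unchanged)
      recv[Int] ‖ send[Int]  ✓
        recv[Str] ‖ send[Str]  ✓
          X ‖ X  ✓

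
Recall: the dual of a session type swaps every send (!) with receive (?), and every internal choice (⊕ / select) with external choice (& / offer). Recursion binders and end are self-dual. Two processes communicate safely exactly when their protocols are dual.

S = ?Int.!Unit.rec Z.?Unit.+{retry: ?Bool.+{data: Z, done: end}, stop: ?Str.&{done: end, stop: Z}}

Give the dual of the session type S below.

?Int = !Int
  !Unit = ?Unit
    rec Z = rec Z  (binder kept)
      ?Unit = !Unit
        +{retry,stop} = &{retry,stop}  (⊕→&)
          • retry:
            ?Bool = !Bool
              +{data,done} = &{data,done}  (⊕→&)
                • data:
                  Z self-dual
                • done:
                  end self-dual
          • stop:
            ?Str = !Str
              &{done,stop} = +{done,stop}  (offer→select)
                • done:
                  end self-dual
                • stop:
                  Z self-dual

!Int.?Unit.rec Z.!Unit.&{retry: !Bool.&{data: Z, done: end}, stop: !Str.+{done: end, stop: Z}}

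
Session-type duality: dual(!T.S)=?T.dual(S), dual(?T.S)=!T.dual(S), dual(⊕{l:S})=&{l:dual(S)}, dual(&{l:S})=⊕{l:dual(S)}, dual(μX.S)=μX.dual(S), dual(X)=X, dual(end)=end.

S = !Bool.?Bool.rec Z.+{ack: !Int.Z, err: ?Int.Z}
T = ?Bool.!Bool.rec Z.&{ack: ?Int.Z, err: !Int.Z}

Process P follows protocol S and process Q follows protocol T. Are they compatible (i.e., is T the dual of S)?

!Bool vs ?Bool  ✓
  ?Bool vs !Bool  ✓
    rec Z vs rec Z  ✓ (binder kept)
      +{ack,err} vs &{ack,err}  ✓ same labels
        [ack]
          !Int vs ?Int  ✓
            Z vs Z  ✓
        [err]
          ?Int vs !Int  ✓
            Z vs Z  ✓

YES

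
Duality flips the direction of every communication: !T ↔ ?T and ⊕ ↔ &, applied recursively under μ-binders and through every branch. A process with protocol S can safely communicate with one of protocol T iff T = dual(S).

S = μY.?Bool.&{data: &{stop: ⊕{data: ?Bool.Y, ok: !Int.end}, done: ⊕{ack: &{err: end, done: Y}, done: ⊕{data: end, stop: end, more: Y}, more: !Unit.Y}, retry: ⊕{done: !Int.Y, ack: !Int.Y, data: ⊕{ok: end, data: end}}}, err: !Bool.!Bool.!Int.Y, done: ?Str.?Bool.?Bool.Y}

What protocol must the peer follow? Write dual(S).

μY = μY  (binder kept)
  ?Bool = !Bool
    &{data,err,done} = ⊕{data,err,done}  (external→internal)
      • data:
        &{stop,done,retry} = ⊕{stop,done,retry}  (external→internal)
          • stop:
            ⊕{data,ok} = &{data,ok}  (internal→external)
              • data:
                ?Bool = !Bool
                  Y self-dual
              • ok:
                !Int = ?Int
                  end self-dual
          • done:
            ⊕{ack,done,more} = &{ack,done,more}  (internal→external)
              • ack:
                &{err,done} = ⊕{err,done}  (external→internal)
                  • err:
                    end self-dual
                  • done:
                    Y self-dual
              • done:
                ⊕{data,stop,more} = &{data,stop,more}  (internal→external)
                  • data:
                    end self-dual
                  • stop:
                    end self-dual
                  • more:
                    Y self-dual
              • more:
                !Unit = ?Unit
                  Y self-dual
          • retry:
            ⊕{done,ack,data} = &{done,ack,data}  (internal→external)
              • done:
                !Int = ?Int
                  Y self-dual
              • ack:
                !Int = ?Int
                  Y self-dual
              • data:
                ⊕{ok,data} = &{ok,data}  (internal→external)
                  • ok:
                    end self-dual
                  • data:
                    end self-dual
      • err:
        !Bool = ?Bool
          !Bool = ?Bool
            !Int = ?Int
              Y self-dual
      • done:
        ?Str = !Str
          ?Bool = !Bool
            ?Bool = !Bool
              Y self-dual

μY.!Bool.⊕{data: ⊕{stop: &{data: !Bool.Y, ok: ?Int.end}, done: &{ack: ⊕{err: end, done: Y}, done: &{data: end, stop: end, more: Y}, more: ?Unit.Y}, retry: &{done: ?Int.Y, ack: ?Int.Y, data: &{ok: end, data: end}}}, err: ?Bool.?Bool.?Int.Y, done: !Str.!Bool.!Bool.Y}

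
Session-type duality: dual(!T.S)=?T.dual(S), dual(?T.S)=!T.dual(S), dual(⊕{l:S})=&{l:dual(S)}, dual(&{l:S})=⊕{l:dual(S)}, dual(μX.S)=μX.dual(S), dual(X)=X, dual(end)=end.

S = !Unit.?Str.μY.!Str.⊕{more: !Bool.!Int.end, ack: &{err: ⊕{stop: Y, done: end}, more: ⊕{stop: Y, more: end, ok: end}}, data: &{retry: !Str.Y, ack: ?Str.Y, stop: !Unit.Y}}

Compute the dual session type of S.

?Unit.!Str.μY.?Str.&{more: ?Bool.?Int.end, ack: ⊕{err: &{stop: Y, done: end}, more: &{stop: Y, more: end, ok: end}}, data: ⊕{retry: ?Str.Y, ack: !Str.Y, stop: ?Unit.Y}}

!Unit → ?Unit
  ?Str → !Str
    μY → μY  (μ self-dual)
      !Str → ?Str
        ⊕{more,ack,data} → &{more,ack,data}  (⊕→&)
          case more:
            !Bool → ?Bool
              !Int → ?Int
                dual(end) = end
          case ack:
            &{err,more} → ⊕{err,more}  (offer→select)
              case err:
                ⊕{stop,done} → &{stop,done}  (⊕→&)
                  case stop:
                    dual(Y) = Y
                  case done:
                    dual(end) = end
              case more:
                ⊕{stop,more,ok} → &{stop,more,ok}  (⊕→&)
                  case stop:
                    dual(Y) = Y
                  case more:
                    dual(end) = end
                  case ok:
                    dual(end) = end
          case data:
            &{retry,ack,stop} → ⊕{retry,ack,stop}  (offer→select)
              case retry:
                !Str → ?Str
                  dual(Y) = Y
              case ack:
                ?Str → !Str
                  dual(Y) = Y
              case stop:
                !Unit → ?Unit
                  dual(Y) = Y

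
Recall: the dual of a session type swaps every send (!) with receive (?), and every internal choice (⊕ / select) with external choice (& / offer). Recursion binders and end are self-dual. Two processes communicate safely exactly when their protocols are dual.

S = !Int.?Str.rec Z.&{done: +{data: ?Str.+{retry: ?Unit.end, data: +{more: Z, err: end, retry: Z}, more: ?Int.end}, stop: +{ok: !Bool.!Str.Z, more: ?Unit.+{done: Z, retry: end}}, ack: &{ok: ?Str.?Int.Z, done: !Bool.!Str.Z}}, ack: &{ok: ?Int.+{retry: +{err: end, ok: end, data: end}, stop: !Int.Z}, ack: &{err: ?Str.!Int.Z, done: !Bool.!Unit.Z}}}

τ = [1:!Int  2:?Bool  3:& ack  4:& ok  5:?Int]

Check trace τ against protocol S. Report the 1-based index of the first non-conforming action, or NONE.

2

@1 !Int  ✓  cont: ?Str.rec Z.…
@2 got ?Bool, protocol expects ?Str  ✗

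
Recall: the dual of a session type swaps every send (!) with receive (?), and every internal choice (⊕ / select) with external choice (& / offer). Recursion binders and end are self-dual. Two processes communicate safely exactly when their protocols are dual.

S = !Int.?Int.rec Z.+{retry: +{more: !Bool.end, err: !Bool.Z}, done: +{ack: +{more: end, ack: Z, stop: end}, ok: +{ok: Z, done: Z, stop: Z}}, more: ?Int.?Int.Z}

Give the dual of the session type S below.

?Int.!Int.rec Z.&{retry: &{more: ?Bool.end, err: ?Bool.Z}, done: &{ack: &{more: end, ack: Z, stop: end}, ok: &{ok: Z, done: Z, stop: Z}}, more: !Int.!Int.Z}

!Int = ?Int
  ?Int = !Int
    rec Z = rec Z  (binder kept)
      +{retry,done,more} = &{retry,done,more}  (⊕→&)
        case retry:
          +{more,err} = &{more,err}  (⊕→&)
            case more:
              !Bool = ?Bool
                end ↦ end
            case err:
              !Bool = ?Bool
                Z ↦ Z
        case done:
          +{ack,ok} = &{ack,ok}  (⊕→&)
            case ack:
              +{more,ack,stop} = &{more,ack,stop}  (⊕→&)
                case more:
                  end ↦ end
                case ack:
                  Z ↦ Z
                case stop:
                  end ↦ end
            case ok:
              +{ok,done,stop} = &{ok,done,stop}  (⊕→&)
                case ok:
                  Z ↦ Z
                case done:
                  Z ↦ Z
                case stop:
                  Z ↦ Z
        case more:
          ?Int = !Int
            ?Int = !Int
              Z ↦ Z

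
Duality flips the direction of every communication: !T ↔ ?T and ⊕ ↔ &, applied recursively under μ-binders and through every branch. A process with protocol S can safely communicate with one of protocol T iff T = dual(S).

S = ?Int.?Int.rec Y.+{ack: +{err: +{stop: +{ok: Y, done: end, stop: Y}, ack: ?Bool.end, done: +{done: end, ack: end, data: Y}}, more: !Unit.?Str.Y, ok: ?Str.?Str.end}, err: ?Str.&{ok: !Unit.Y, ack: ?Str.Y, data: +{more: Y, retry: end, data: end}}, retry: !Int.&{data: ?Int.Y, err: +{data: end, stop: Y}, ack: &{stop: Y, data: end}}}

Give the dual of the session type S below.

?Int → !Int
  ?Int → !Int
    rec Y → rec Y  (rec unchanged)
      +{ack,err,retry} → &{ack,err,retry}  (⊕→&)
        [ack]
          +{err,more,ok} → &{err,more,ok}  (⊕→&)
            [err]
              +{stop,ack,done} → &{stop,ack,done}  (⊕→&)
                [stop]
                  +{ok,done,stop} → &{ok,done,stop}  (⊕→&)
                    [ok]
                      dual(Y) = Y
                    [done]
                      dual(end) = end
                    [stop]
                      dual(Y) = Y
                [ack]
                  ?Bool → !Bool
                    dual(end) = end
                [done]
                  +{done,ack,data} → &{done,ack,data}  (⊕→&)
                    [done]
                      dual(end) = end
                    [ack]
                      dual(end) = end
                    [data]
                      dual(Y) = Y
            [more]
              !Unit → ?Unit
                ?Str → !Str
                  dual(Y) = Y
            [ok]
              ?Str → !Str
                ?Str → !Str
                  dual(end) = end
        [err]
          ?Str → !Str
            &{ok,ack,data} → +{ok,ack,data}  (offer→select)
              [ok]
                !Unit → ?Unit
                  dual(Y) = Y
              [ack]
                ?Str → !Str
                  dual(Y) = Y
              [data]
                +{more,retry,data} → &{more,retry,data}  (⊕→&)
                  [more]
                    dual(Y) = Y
                  [retry]
                    dual(end) = end
                  [data]
                    dual(end) = end
        [retry]
          !Int → ?Int
            &{data,err,ack} → +{data,err,ack}  (offer→select)
              [data]
                ?Int → !Int
                  dual(Y) = Y
              [err]
                +{data,stop} → &{data,stop}  (⊕→&)
                  [data]
                    dual(end) = end
                  [stop]
                    dual(Y) = Y
              [ack]
                &{stop,data} → +{stop,data}  (offer→select)
                  [stop]
                    dual(Y) = Y
                  [data]
                    dual(end) = end

!Int.!Int.rec Y.&{ack: &{err: &{stop: &{ok: Y, done: end, stop: Y}, ack: !Bool.end, done: &{done: end, ack: end, data: Y}}, more: ?Unit.!Str.Y, ok: !Str.!Str.end}, err: !Str.+{ok: ?Unit.Y, ack: !Str.Y, data: &{more: Y, retry: end, data: end}}, retry: ?Int.+{data: !Int.Y, err: &{data: end, stop: Y}, ack: +{stop: Y, data: end}}}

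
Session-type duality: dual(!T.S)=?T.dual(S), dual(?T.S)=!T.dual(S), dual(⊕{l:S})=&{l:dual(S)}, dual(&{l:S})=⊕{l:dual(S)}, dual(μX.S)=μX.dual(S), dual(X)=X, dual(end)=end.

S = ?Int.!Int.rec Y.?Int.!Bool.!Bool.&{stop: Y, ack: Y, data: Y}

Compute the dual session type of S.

!Int.?Int.rec Y.!Int.?Bool.?Bool.+{stop: Y, ack: Y, data: Y}

?Int = !Int
  !Int = ?Int
    rec Y = rec Y  (μ self-dual)
      ?Int = !Int
        !Bool = ?Bool
          !Bool = ?Bool
            &{stop,ack,data} = +{stop,ack,data}  (&→⊕)
              [stop]
                Y self-dual
              [ack]
                Y self-dual
              [data]
                Y self-dual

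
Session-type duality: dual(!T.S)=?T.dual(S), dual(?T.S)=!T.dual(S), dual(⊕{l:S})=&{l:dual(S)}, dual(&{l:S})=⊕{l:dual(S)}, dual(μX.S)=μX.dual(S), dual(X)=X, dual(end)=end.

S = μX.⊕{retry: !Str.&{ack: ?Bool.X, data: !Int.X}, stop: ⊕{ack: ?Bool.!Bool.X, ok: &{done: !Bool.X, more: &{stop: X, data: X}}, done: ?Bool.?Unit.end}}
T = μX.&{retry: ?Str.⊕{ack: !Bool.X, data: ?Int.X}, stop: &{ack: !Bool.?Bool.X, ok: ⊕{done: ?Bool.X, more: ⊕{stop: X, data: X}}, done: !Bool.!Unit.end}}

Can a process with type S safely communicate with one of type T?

μX vs μX  ok (binder kept)
  ⊕{retry,stop} vs &{retry,stop}  ok labels match
    [retry]
      !Str vs ?Str  ok
        &{ack,data} vs ⊕{ack,data}  ok labels match
          [ack]
            ?Bool vs !Bool  ok
              X vs X  ok
          [data]
            !Int vs ?Int  ok
              X vs X  ok
    [stop]
      ⊕{ack,ok,done} vs &{ack,ok,done}  ok labels match
        [ack]
          ?Bool vs !Bool  ok
            !Bool vs ?Bool  ok
              X vs X  ok
        [ok]
          &{done,more} vs ⊕{done,more}  ok labels match
            [done]
              !Bool vs ?Bool  ok
                X vs X  ok
            [more]
              &{stop,data} vs ⊕{stop,data}  ok labels match
                [stop]
                  X vs X  ok
                [data]
                  X vs X  ok
        [done]
          ?Bool vs !Bool  ok
            ?Unit vs !Unit  ok
              end vs end  ok

YES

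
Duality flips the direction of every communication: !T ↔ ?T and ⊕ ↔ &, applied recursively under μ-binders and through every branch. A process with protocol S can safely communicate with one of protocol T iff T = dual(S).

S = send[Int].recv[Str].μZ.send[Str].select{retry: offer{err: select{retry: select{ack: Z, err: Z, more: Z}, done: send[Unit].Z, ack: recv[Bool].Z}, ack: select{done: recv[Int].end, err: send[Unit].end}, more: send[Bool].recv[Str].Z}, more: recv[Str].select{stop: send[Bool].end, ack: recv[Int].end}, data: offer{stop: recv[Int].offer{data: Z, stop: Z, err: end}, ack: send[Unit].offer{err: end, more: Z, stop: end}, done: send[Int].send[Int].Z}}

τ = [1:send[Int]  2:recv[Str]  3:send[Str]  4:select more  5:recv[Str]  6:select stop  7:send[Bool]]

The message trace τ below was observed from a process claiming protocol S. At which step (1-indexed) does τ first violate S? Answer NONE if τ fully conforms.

NONE

@1 send[Int]  match  state: recv[Str].μZ.…
@2 recv[Str]  match  state: μZ.…
@3 send[Str]  match  state: select{retry: offer{err: select{retry: select{ack: μZ.…, err: μZ.…, more: μZ.…}, done: send[Unit].μZ.…, ack: recv[Bool].μZ.…}, ack: select{done: recv[Int].end, err: send[Unit].end}, more: send[Bool].recv[Str].μZ.…}, more: recv[Str].select{stop: send[Bool].end, ack: recv[Int].end}, data: offer{stop: recv[Int].offer{data: μZ.…, stop: μZ.…, err: end}, ack: send[Unit].offer{err: end, more: μZ.…, stop: end}, done: send[Int].send[Int].μZ.…}}
@4 select more  match  state: recv[Str].select{stop: send[Bool].end, ack: recv[Int].end}
@5 recv[Str]  match  state: select{stop: send[Bool].end, ack: recv[Int].end}
@6 select stop  match  state: send[Bool].end
@7 send[Bool]  match  state: end
τ conforms to S (length 7)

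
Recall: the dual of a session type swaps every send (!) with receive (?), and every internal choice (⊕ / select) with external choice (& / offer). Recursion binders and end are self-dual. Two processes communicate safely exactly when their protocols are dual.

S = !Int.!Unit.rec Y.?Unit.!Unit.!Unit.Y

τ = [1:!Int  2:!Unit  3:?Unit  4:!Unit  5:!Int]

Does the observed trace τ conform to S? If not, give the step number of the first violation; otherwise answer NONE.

5

step 1: !Int  ✓  state: !Unit.rec Y.…
step 2: !Unit  ✓  state: rec Y.…
step 3: ?Unit  ✓  state: !Unit.!Unit.rec Y.…
step 4: !Unit  ✓  state: !Unit.rec Y.…
step 5: got !Int, protocol expects !Unit  ✗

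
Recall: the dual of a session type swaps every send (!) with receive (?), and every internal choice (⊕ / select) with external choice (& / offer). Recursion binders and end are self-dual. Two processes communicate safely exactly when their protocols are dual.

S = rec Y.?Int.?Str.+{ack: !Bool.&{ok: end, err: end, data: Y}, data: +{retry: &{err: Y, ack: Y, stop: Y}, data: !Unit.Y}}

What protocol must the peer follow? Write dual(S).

rec Y.!Int.!Str.&{ack: ?Bool.+{ok: end, err: end, data: Y}, data: &{retry: +{err: Y, ack: Y, stop: Y}, data: ?Unit.Y}}

rec Y → rec Y  (rec unchanged)
  ?Int → !Int
    ?Str → !Str
      +{ack,data} → &{ack,data}  (⊕→&)
        [ack]
          !Bool → ?Bool
            &{ok,err,data} → +{ok,err,data}  (external→internal)
              [ok]
                dual(end) = end
              [err]
                dual(end) = end
              [data]
                dual(Y) = Y
        [data]
          +{retry,data} → &{retry,data}  (⊕→&)
            [retry]
              &{err,ack,stop} → +{err,ack,stop}  (external→internal)
                [err]
                  dual(Y) = Y
                [ack]
                  dual(Y) = Y
                [stop]
                  dual(Y) = Y
            [data]
              !Unit → ?Unit
                dual(Y) = Y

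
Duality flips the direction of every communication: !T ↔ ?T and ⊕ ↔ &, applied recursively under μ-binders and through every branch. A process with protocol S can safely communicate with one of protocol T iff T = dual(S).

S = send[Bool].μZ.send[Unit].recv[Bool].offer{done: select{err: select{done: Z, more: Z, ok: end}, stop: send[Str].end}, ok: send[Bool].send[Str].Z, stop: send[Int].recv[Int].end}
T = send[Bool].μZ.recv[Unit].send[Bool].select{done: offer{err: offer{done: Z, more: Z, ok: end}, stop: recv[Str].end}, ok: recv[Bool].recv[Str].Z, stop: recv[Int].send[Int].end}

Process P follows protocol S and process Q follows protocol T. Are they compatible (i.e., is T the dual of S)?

NO

send[Bool] | send[Bool]  ✗ same direction on both sides — not dual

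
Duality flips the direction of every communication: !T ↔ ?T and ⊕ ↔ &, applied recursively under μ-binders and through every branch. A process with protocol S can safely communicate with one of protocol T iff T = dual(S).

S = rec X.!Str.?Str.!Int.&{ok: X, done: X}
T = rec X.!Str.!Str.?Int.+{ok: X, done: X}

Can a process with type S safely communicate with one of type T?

rec X | rec X  match (μ self-dual)
  !Str | !Str  ✗ same direction on both sides — not dual

NO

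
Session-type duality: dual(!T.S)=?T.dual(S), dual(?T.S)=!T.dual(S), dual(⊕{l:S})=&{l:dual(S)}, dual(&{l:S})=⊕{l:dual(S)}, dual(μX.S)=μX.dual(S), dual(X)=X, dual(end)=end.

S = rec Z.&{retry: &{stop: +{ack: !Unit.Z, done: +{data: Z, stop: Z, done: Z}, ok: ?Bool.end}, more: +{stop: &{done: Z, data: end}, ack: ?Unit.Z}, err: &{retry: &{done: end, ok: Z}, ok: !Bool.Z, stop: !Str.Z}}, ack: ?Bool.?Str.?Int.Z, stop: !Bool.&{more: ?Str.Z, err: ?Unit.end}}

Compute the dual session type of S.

rec Z → rec Z  (rec unchanged)
  &{retry,ack,stop} → +{retry,ack,stop}  (external→internal)
    case retry:
      &{stop,more,err} → +{stop,more,err}  (external→internal)
        case stop:
          +{ack,done,ok} → &{ack,done,ok}  (select→offer)
            case ack:
              !Unit → ?Unit
                Z self-dual
            case done:
              +{data,stop,done} → &{data,stop,done}  (select→offer)
                case data:
                  Z self-dual
                case stop:
                  Z self-dual
                case done:
                  Z self-dual
            case ok:
              ?Bool → !Bool
                end self-dual
        case more:
          +{stop,ack} → &{stop,ack}  (select→offer)
            case stop:
              &{done,data} → +{done,data}  (external→internal)
                case done:
                  Z self-dual
                case data:
                  end self-dual
            case ack:
              ?Unit → !Unit
                Z self-dual
        case err:
          &{retry,ok,stop} → +{retry,ok,stop}  (external→internal)
            case retry:
              &{done,ok} → +{done,ok}  (external→internal)
                case done:
                  end self-dual
                case ok:
                  Z self-dual
            case ok:
              !Bool → ?Bool
                Z self-dual
            case stop:
              !Str → ?Str
                Z self-dual
    case ack:
      ?Bool → !Bool
        ?Str → !Str
          ?Int → !Int
            Z self-dual
    case stop:
      !Bool → ?Bool
        &{more,err} → +{more,err}  (external→internal)
          case more:
            ?Str → !Str
              Z self-dual
          case err:
            ?Unit → !Unit
              end self-dual

rec Z.+{retry: +{stop: &{ack: ?Unit.Z, done: &{data: Z, stop: Z, done: Z}, ok: !Bool.end}, more: &{stop: +{done: Z, data: end}, ack: !Unit.Z}, err: +{retry: +{done: end, ok: Z}, ok: ?Bool.Z, stop: ?Str.Z}}, ack: !Bool.!Str.!Int.Z, stop: ?Bool.+{more: !Str.Z, err: !Unit.end}}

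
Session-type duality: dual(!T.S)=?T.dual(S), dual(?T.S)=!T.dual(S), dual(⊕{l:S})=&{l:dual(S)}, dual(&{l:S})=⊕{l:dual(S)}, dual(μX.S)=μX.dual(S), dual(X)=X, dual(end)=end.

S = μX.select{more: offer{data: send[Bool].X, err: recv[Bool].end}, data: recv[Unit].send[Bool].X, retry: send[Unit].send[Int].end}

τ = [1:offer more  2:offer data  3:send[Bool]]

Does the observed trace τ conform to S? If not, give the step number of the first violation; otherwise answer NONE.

1

[1] got offer more, protocol expects select more or select data or select retry  ✗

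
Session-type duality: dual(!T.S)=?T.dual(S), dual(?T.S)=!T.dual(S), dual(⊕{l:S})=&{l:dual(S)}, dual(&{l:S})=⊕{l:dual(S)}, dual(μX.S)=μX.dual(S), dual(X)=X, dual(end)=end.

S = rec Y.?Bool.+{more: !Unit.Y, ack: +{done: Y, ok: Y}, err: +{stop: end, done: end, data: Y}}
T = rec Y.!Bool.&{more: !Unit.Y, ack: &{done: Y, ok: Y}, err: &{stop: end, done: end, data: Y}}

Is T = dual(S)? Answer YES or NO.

rec Y | rec Y  ✓ (μ self-dual)
  ?Bool | !Bool  ✓
    +{more,ack,err} | &{more,ack,err}  ✓ same labels
      case more:
        !Unit | !Unit  ✗ same direction on both sides — not dual

NO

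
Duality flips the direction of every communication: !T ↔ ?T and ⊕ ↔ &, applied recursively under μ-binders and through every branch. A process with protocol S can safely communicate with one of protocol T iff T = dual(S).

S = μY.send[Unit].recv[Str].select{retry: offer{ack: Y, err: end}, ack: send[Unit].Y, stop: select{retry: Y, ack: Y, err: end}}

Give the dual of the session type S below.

μY = μY  (μ self-dual)
  send[Unit] = recv[Unit]
    recv[Str] = send[Str]
      select{retry,ack,stop} = offer{retry,ack,stop}  (select→offer)
        case retry:
          offer{ack,err} = select{ack,err}  (external→internal)
            case ack:
              Y ↦ Y
            case err:
              end ↦ end
        case ack:
          send[Unit] = recv[Unit]
            Y ↦ Y
        case stop:
          select{retry,ack,err} = offer{retry,ack,err}  (select→offer)
            case retry:
              Y ↦ Y
            case ack:
              Y ↦ Y
            case err:
              end ↦ end

μY.recv[Unit].send[Str].offer{retry: select{ack: Y, err: end}, ack: recv[Unit].Y, stop: offer{retry: Y, ack: Y, err: end}}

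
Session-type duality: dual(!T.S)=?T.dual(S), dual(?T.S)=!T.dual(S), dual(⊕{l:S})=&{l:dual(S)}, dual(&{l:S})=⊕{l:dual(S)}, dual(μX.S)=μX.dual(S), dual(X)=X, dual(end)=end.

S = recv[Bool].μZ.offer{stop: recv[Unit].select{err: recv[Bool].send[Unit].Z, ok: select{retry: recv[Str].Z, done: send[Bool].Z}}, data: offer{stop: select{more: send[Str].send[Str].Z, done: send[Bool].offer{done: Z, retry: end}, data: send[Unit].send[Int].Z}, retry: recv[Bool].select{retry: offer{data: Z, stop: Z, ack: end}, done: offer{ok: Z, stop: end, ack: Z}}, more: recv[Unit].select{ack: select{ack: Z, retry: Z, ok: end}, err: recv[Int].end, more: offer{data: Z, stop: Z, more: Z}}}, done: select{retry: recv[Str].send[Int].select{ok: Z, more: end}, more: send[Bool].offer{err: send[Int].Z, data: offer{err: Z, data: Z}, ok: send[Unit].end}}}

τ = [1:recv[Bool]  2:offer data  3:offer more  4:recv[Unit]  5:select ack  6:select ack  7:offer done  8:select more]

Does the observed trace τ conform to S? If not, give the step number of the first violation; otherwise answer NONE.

@1 recv[Bool]  ok  now at μZ.…
@2 offer data  ok  now at offer{stop: select{more: send[Str].send[Str].μZ.…, done: send[Bool].offer{done: μZ.…, retry: end}, data: send[Unit].send[Int].μZ.…}, retry: recv[Bool].select{retry: offer{data: μZ.…, stop: μZ.…, ack: end}, done: offer{ok: μZ.…, stop: end, ack: μZ.…}}, more: recv[Unit].select{ack: select{ack: μZ.…, retry: μZ.…, ok: end}, err: recv[Int].end, more: offer{data: μZ.…, stop: μZ.…, more: μZ.…}}}
@3 offer more  ok  now at recv[Unit].select{ack: select{ack: μZ.…, retry: μZ.…, ok: end}, err: recv[Int].end, more: offer{data: μZ.…, stop: μZ.…, more: μZ.…}}
@4 recv[Unit]  ok  now at select{ack: select{ack: μZ.…, retry: μZ.…, ok: end}, err: recv[Int].end, more: offer{data: μZ.…, stop: μZ.…, more: μZ.…}}
@5 select ack  ok  now at select{ack: μZ.…, retry: μZ.…, ok: end}
@6 select ack  ok  now at μZ.…
@7 offer done  ok  now at select{retry: recv[Str].send[Int].select{ok: μZ.…, more: end}, more: send[Bool].offer{err: send[Int].μZ.…, data: offer{err: μZ.…, data: μZ.…}, ok: send[Unit].end}}
@8 select more  ok  now at send[Bool].offer{err: send[Int].μZ.…, data: offer{err: μZ.…, data: μZ.…}, ok: send[Unit].end}
trace exhausted — no violation

NONE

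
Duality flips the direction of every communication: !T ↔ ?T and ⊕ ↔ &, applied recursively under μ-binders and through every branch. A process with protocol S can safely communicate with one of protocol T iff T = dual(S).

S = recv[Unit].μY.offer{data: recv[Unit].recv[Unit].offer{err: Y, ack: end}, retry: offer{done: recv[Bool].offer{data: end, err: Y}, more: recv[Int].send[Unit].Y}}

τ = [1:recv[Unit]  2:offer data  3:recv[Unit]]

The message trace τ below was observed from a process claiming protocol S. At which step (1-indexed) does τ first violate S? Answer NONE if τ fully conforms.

step 1: recv[Unit]  ✓  state: μY.…
step 2: offer data  ✓  state: recv[Unit].recv[Unit].offer{err: μY.…, ack: end}
step 3: recv[Unit]  ✓  state: recv[Unit].offer{err: μY.…, ack: end}
all 3 steps conform

NONE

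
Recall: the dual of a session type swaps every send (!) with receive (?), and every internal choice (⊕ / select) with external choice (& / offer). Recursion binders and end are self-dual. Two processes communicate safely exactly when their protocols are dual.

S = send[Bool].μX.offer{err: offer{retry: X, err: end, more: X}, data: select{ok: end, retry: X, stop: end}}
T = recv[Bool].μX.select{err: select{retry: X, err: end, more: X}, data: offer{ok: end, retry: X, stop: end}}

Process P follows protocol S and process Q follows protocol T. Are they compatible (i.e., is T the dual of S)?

send[Bool] vs recv[Bool]  match
  μX vs μX  match (rec unchanged)
    offer{err,data} vs select{err,data}  match label sets agree
      case err:
        offer{retry,err,more} vs select{retry,err,more}  match label sets agree
          case retry:
            X vs X  match
          case err:
            end vs end  match
          case more:
            X vs X  match
      case data:
        select{ok,retry,stop} vs offer{ok,retry,stop}  match label sets agree
          case ok:
            end vs end  match
          case retry:
            X vs X  match
          case stop:
            end vs end  match

YES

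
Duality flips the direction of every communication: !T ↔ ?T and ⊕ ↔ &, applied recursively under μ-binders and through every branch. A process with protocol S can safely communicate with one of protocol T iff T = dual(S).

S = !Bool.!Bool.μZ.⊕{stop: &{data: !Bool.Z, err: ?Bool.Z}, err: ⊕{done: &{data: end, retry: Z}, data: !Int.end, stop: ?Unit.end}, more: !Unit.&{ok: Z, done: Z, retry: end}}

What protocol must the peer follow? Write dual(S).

?Bool.?Bool.μZ.&{stop: ⊕{data: ?Bool.Z, err: !Bool.Z}, err: &{done: ⊕{data: end, retry: Z}, data: ?Int.end, stop: !Unit.end}, more: ?Unit.⊕{ok: Z, done: Z, retry: end}}

!Bool ↦ ?Bool
  !Bool ↦ ?Bool
    μZ ↦ μZ  (μ self-dual)
      ⊕{stop,err,more} ↦ &{stop,err,more}  (⊕→&)
        case stop:
          &{data,err} ↦ ⊕{data,err}  (offer→select)
            case data:
              !Bool ↦ ?Bool
                Z ↦ Z
            case err:
              ?Bool ↦ !Bool
                Z ↦ Z
        case err:
          ⊕{done,data,stop} ↦ &{done,data,stop}  (⊕→&)
            case done:
              &{data,retry} ↦ ⊕{data,retry}  (offer→select)
                case data:
                  end ↦ end
                case retry:
                  Z ↦ Z
            case data:
              !Int ↦ ?Int
                end ↦ end
            case stop:
              ?Unit ↦ !Unit
                end ↦ end
        case more:
          !Unit ↦ ?Unit
            &{ok,done,retry} ↦ ⊕{ok,done,retry}  (offer→select)
              case ok:
                Z ↦ Z
              case done:
                Z ↦ Z
              case retry:
                end ↦ end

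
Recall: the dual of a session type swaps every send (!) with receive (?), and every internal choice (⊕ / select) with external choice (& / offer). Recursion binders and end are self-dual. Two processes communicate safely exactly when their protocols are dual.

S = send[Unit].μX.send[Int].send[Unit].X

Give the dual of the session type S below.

send[Unit] ↦ recv[Unit]
  μX ↦ μX  (rec unchanged)
    send[Int] ↦ recv[Int]
      send[Unit] ↦ recv[Unit]
        X self-dual

recv[Unit].μX.recv[Int].recv[Unit].X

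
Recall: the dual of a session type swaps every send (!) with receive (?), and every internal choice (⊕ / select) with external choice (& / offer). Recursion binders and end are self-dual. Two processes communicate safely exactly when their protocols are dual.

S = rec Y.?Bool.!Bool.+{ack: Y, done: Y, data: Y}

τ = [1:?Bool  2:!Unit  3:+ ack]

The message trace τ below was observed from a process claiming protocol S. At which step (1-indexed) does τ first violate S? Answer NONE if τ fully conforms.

2

@1 ?Bool  ok  cont: !Bool.+{ack: rec Y.…, done: rec Y.…, data: rec Y.…}
@2 got !Unit, protocol expects !Bool  ✗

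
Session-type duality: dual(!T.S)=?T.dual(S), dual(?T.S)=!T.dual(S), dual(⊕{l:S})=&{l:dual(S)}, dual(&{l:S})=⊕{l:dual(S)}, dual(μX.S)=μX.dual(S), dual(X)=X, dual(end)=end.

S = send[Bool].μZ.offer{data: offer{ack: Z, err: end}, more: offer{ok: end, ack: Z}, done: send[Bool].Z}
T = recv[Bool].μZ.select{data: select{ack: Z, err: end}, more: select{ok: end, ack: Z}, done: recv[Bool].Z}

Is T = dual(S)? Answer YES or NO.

send[Bool] vs recv[Bool]  ok
  μZ vs μZ  ok (μ self-dual)
    offer{data,more,done} vs select{data,more,done}  ok labels match
      • data:
        offer{ack,err} vs select{ack,err}  ok labels match
          • ack:
            Z vs Z  ok
          • err:
            end vs end  ok
      • more:
        offer{ok,ack} vs select{ok,ack}  ok labels match
          • ok:
            end vs end  ok
          • ack:
            Z vs Z  ok
      • done:
        send[Bool] vs recv[Bool]  ok
          Z vs Z  ok

YES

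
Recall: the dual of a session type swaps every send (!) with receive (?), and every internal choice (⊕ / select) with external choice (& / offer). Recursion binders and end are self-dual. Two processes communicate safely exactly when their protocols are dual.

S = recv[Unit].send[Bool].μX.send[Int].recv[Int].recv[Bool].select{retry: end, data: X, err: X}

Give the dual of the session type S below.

recv[Unit] → send[Unit]
  send[Bool] → recv[Bool]
    μX → μX  (μ self-dual)
      send[Int] → recv[Int]
        recv[Int] → send[Int]
          recv[Bool] → send[Bool]
            select{retry,data,err} → offer{retry,data,err}  (internal→external)
              • retry:
                end ↦ end
              • data:
                X ↦ X
              • err:
                X ↦ X

send[Unit].recv[Bool].μX.recv[Int].send[Int].send[Bool].offer{retry: end, data: X, err: X}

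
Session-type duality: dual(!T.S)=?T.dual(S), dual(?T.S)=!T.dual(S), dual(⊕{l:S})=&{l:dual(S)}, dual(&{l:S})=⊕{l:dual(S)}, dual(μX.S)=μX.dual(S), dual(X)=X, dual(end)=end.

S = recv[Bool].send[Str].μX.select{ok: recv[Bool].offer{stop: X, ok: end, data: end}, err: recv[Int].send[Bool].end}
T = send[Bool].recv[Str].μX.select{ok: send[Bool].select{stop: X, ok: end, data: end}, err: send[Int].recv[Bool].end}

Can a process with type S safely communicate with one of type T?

NO

recv[Bool] vs send[Bool]  match
  send[Str] vs recv[Str]  match
    μX vs μX  match (rec unchanged)
      select{ok,err} vs select{ok,err}  ✗ choice polarity not flipped — not dual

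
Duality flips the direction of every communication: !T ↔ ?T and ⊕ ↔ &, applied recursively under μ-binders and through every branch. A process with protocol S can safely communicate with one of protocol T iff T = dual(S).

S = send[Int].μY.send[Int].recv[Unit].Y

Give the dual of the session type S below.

send[Int] = recv[Int]
  μY = μY  (binder kept)
    send[Int] = recv[Int]
      recv[Unit] = send[Unit]
        dual(Y) = Y

recv[Int].μY.recv[Int].send[Unit].Y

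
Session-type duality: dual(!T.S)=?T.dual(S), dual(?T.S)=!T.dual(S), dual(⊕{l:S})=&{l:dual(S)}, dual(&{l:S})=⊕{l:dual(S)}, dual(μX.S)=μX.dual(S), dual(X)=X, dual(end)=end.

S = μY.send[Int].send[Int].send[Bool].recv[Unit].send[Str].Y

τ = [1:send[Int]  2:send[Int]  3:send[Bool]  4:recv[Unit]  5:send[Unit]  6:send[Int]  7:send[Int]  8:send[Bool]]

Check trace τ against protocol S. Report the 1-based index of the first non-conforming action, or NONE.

step 1: send[Int]  ✓  residual = send[Int].send[Bool].recv[Unit].send[Str].μY.…
step 2: send[Int]  ✓  residual = send[Bool].recv[Unit].send[Str].μY.…
step 3: send[Bool]  ✓  residual = recv[Unit].send[Str].μY.…
step 4: recv[Unit]  ✓  residual = send[Str].μY.…
step 5: got send[Unit], protocol expects send[Str]  ✗

5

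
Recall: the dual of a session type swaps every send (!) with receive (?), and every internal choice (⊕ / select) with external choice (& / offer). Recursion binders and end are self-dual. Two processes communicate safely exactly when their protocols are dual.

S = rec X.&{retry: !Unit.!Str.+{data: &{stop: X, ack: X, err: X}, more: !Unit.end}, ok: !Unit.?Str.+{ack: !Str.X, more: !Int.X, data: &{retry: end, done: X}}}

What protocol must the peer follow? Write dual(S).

rec X.+{retry: ?Unit.?Str.&{data: +{stop: X, ack: X, err: X}, more: ?Unit.end}, ok: ?Unit.!Str.&{ack: ?Str.X, more: ?Int.X, data: +{retry: end, done: X}}}

rec X ↦ rec X  (binder kept)
  &{retry,ok} ↦ +{retry,ok}  (external→internal)
    [retry]
      !Unit ↦ ?Unit
        !Str ↦ ?Str
          +{data,more} ↦ &{data,more}  (⊕→&)
            [data]
              &{stop,ack,err} ↦ +{stop,ack,err}  (external→internal)
                [stop]
                  X ↦ X
                [ack]
                  X ↦ X
                [err]
                  X ↦ X
            [more]
              !Unit ↦ ?Unit
                end ↦ end
    [ok]
      !Unit ↦ ?Unit
        ?Str ↦ !Str
          +{ack,more,data} ↦ &{ack,more,data}  (⊕→&)
            [ack]
              !Str ↦ ?Str
                X ↦ X
            [more]
              !Int ↦ ?Int
                X ↦ X
            [data]
              &{retry,done} ↦ +{retry,done}  (external→internal)
                [retry]
                  end ↦ end
                [done]
                  X ↦ X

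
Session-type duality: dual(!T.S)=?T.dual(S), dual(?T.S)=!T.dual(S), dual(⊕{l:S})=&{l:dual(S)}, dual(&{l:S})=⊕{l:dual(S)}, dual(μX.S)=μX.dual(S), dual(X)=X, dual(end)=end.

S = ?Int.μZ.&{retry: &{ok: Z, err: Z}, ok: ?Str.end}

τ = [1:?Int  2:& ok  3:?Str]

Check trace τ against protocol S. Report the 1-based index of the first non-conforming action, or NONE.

[1] ?Int  ✓  state: μZ.…
[2] & ok  ✓  state: ?Str.end
[3] ?Str  ✓  state: end
all 3 steps conform

NONE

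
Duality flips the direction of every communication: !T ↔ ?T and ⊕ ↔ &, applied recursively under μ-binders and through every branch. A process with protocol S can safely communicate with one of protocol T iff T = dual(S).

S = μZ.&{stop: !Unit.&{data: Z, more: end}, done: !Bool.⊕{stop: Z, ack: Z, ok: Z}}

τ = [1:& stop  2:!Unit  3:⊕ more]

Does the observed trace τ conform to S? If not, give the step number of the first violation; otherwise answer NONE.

3

@1 & stop  match  state: !Unit.&{data: μZ.…, more: end}
@2 !Unit  match  state: &{data: μZ.…, more: end}
@3 got ⊕ more, protocol expects & data or & more  ✗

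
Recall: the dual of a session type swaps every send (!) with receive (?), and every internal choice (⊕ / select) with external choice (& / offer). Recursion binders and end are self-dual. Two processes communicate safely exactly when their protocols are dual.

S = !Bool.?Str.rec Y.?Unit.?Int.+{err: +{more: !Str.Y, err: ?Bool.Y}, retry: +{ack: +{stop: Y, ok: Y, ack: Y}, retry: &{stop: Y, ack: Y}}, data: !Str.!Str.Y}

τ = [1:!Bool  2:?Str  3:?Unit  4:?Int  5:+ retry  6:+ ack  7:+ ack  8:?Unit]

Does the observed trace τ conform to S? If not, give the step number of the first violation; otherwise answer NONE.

NONE

[1] !Bool  match  cont: ?Str.rec Y.…
[2] ?Str  match  cont: rec Y.…
[3] ?Unit  match  cont: ?Int.+{err: +{more: !Str.rec Y.…, err: ?Bool.rec Y.…}, retry: +{ack: +{stop: rec Y.…, ok: rec Y.…, ack: rec Y.…}, retry: &{stop: rec Y.…, ack: rec Y.…}}, data: !Str.!Str.rec Y.…}
[4] ?Int  match  cont: +{err: +{more: !Str.rec Y.…, err: ?Bool.rec Y.…}, retry: +{ack: +{stop: rec Y.…, ok: rec Y.…, ack: rec Y.…}, retry: &{stop: rec Y.…, ack: rec Y.…}}, data: !Str.!Str.rec Y.…}
[5] + retry  match  cont: +{ack: +{stop: rec Y.…, ok: rec Y.…, ack: rec Y.…}, retry: &{stop: rec Y.…, ack: rec Y.…}}
[6] + ack  match  cont: +{stop: rec Y.…, ok: rec Y.…, ack: rec Y.…}
[7] + ack  match  cont: rec Y.…
[8] ?Unit  match  cont: ?Int.+{err: +{more: !Str.rec Y.…, err: ?Bool.rec Y.…}, retry: +{ack: +{stop: rec Y.…, ok: rec Y.…, ack: rec Y.…}, retry: &{stop: rec Y.…, ack: rec Y.…}}, data: !Str.!Str.rec Y.…}
all 8 steps conform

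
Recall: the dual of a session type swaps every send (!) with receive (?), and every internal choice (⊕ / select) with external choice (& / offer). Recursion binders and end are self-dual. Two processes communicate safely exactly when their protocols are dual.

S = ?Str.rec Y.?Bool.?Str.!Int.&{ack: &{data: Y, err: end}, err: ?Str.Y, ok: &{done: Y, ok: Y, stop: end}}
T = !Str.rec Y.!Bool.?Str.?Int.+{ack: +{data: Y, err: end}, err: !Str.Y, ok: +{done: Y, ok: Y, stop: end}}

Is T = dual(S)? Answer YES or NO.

?Str | !Str  ✓
  rec Y | rec Y  ✓ (rec unchanged)
    ?Bool | !Bool  ✓
      ?Str | ?Str  ✗ same direction on both sides — not dual

NO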